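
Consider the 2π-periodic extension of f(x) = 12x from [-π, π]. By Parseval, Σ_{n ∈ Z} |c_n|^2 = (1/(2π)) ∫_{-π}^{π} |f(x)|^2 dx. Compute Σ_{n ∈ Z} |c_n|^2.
Σ |c_n|^2 = 48π^2

Expand and integrate term by term over [-π, π]:
  ∫ (12x)^2 dx = 144·(2π^3/3); ∫ 2·12·(0)·x dx = 0 (odd integrand); ∫ 0^2 dx = 0·2π.
So (1/(2π)) ∫_{-π}^{π} (12x)^2 dx = 144π^2/3 + 0 = 48π^2.
Parseval ⇒ Σ |c_n|^2 = 48π^2.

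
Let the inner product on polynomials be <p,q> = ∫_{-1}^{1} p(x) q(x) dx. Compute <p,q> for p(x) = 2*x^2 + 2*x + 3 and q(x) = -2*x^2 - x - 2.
<p,q> = -108/5

Expand the product: p(x)·q(x) = -4*x^4 - 6*x^3 - 12*x^2 - 7*x - 6.
∫_{-1}^{1} of each monomial x^k gives [2/(k+1) if k even, 0 if k odd]. Integrating term-by-term (or equivalently evaluating the antiderivative F(x) = -4*x^5/5 - 3*x^4/2 - 4*x^3 - 7*x^2/2 - 6*x at the endpoints):
  F(1) − F(−1) = -79/5 − (29/5) = -108/5.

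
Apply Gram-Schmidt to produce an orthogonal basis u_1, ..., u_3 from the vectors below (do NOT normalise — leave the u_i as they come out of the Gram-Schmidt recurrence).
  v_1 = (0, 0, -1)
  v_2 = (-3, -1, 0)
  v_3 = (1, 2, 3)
Orthogonal basis:
  u_1 = (0, 0, -1)
  u_2 = (-3, -1, 0)
  u_3 = (-1/2, 3/2, 0)

Apply the Gram-Schmidt recurrence
  u_1 = v_1
  u_i = v_i − Σ_{j<i} ((v_i · u_j) / (u_j · u_j)) · u_j.

Step by step this gives:
  u_1 = (0, 0, -1)
  u_2 = (-3, -1, 0)
  u_3 = (-1/2, 3/2, 0)

Orthogonality check:
  u_2 · u_1 = 0 (should be 0)
  u_3 · u_1 = 0 (should be 0)
  u_3 · u_2 = 0 (should be 0)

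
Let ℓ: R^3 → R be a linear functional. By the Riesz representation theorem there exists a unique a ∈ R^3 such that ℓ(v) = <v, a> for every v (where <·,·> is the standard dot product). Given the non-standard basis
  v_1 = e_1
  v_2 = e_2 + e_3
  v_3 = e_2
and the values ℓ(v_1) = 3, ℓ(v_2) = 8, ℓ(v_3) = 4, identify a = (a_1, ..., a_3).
a = (3, 4, 4)

Write a = (a_1, ..., a_3) in the standard basis. For each basis vector v_i, ℓ(v_i) = <v_i, a> is a linear equation in the a_j's. Collect the n equations into a matrix system V a = ℓ, where row i of V is v_i (expressed in the standard basis). Since V is invertible (lower-triangular with 1s on the diagonal, up to permutation), solve by back-substitution:
  V =
[[1, 0, 0],
 [0, 1, 1],
 [0, 1, 0]]
  V a = (3, 8, 4)
Solving gives a = (3, 4, 4).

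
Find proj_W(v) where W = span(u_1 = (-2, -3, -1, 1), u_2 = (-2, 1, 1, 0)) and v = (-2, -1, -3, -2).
proj_W(v) = (-16/15, -8/5, -8/15, 8/15)

Set up U = [u_1 | ... | u_2] ∈ R^(4×2). The projector onto W = col(U) is P = U (U^T U)^(-1) U^T.
Compute U^T U =
  [15, 0]
  [0, 6],
and U^T v = (8, 0).
Solve U^T U · c = U^T v for the coefficients: c = (8/15, 0). The projection is proj_W(v) = U c.
Check: (v - proj_W(v)) · u_1 = 0  (should be 0).
Check: (v - proj_W(v)) · u_2 = 0  (should be 0).
Result: proj_W(v) = (-16/15, -8/5, -8/15, 8/15).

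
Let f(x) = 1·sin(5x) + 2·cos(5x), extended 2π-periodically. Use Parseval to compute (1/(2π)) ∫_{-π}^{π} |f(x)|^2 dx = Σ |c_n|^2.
Σ |c_n|^2 = 5/2

Expand |f|^2 and use orthogonality of {sin(nx), cos(mx)} on [-π, π]:
  ∫_{-π}^{π} sin(nx)^2 dx = π, ∫ cos(mx)^2 dx = π, and cross terms integrate to 0.
So ∫_{-π}^{π} f(x)^2 dx = 1^2 · π + 2^2 · π = (1 + 4)π.
Divide by 2π: (1 + 4)/2 = 5/2.
By Parseval, this equals Σ |c_n|^2.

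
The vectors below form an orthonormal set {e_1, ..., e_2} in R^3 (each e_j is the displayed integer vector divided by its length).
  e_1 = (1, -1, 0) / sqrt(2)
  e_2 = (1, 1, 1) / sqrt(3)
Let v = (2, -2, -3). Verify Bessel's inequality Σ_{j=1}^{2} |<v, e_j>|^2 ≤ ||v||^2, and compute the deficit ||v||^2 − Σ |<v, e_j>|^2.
Σ |<v, e_j>|^2 = 11; ||v||^2 = 17; deficit = 6

Write each e_j = u_j / sqrt(<u_j, u_j>) where u_j is the displayed integer vector. Then <v, e_j> = <v, u_j> / sqrt(<u_j, u_j>), so |<v, e_j>|^2 = <v, u_j>^2 / <u_j, u_j>.
Coefficients: <v, e_1> = 4/sqrt(2), <v, e_2> = -3/sqrt(3).
Square and sum: Σ |<v, e_j>|^2 = 11.
Compute ||v||^2 = v·v = 17.
Deficit = 17 − 11 = 6 ≥ 0, confirming Bessel's inequality. (The deficit equals ||v − Σ <v,e_j> e_j||^2, the squared distance from v to span{e_j}.)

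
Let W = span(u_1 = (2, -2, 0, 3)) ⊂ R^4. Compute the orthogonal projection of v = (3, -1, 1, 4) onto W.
proj_W(v) = (40/17, -40/17, 0, 60/17)

Set up U = [u_1 | ... | u_1] ∈ R^(4×1). The projector onto W = col(U) is P = U (U^T U)^(-1) U^T.
Compute U^T U =
  [17],
and U^T v = (20).
Solve U^T U · c = U^T v for the coefficients: c = (20/17). The projection is proj_W(v) = U c.
Check: (v - proj_W(v)) · u_1 = 0  (should be 0).
Result: proj_W(v) = (40/17, -40/17, 0, 60/17).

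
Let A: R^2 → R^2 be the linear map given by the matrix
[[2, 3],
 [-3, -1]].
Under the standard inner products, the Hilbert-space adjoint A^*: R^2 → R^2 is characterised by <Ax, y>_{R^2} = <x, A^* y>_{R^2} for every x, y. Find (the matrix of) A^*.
A^* = A^T =
[[2, -3],
 [3, -1]]

For real matrices with standard dot products, the defining identity <Ax, y> = <x, A^* y> gives (Ax)^T y = x^T (A^*) y, i.e. x^T A^T y = x^T (A^*) y. Since this holds for all x, y, we must have A^* = A^T. Therefore
A^* =
[[2, -3],
 [3, -1]].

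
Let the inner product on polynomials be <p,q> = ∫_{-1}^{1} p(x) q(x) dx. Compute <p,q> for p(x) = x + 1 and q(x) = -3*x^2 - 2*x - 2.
<p,q> = -22/3

Expand the product: p(x)·q(x) = -3*x^3 - 5*x^2 - 4*x - 2.
∫_{-1}^{1} of each monomial x^k gives [2/(k+1) if k even, 0 if k odd]. Integrating term-by-term (or equivalently evaluating the antiderivative F(x) = -3*x^4/4 - 5*x^3/3 - 2*x^2 - 2*x at the endpoints):
  F(1) − F(−1) = -77/12 − (11/12) = -22/3.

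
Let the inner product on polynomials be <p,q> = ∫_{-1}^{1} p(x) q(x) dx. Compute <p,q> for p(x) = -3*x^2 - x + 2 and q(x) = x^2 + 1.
<p,q> = 32/15

Expand the product: p(x)·q(x) = -3*x^4 - x^3 - x^2 - x + 2.
∫_{-1}^{1} of each monomial x^k gives [2/(k+1) if k even, 0 if k odd]. Integrating term-by-term (or equivalently evaluating the antiderivative F(x) = -3*x^5/5 - x^4/4 - x^3/3 - x^2/2 + 2*x at the endpoints):
  F(1) − F(−1) = 19/60 − (-109/60) = 32/15.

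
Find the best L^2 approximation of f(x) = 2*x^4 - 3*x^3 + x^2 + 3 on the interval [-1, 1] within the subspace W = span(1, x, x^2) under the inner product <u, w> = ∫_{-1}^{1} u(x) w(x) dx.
g(x) = 19*x^2/7 - 9*x/5 + 99/35

The best approximation g ∈ W is the orthogonal projection of f onto W. Writing g = a_0 + a_1 x + a_2 x^2, the coefficients solve the normal equations G · a = b where
  G_{ij} = <φ_i, φ_j> and b_i = <f, φ_i>, with φ_0 = 1, φ_1 = x, φ_2 = x^2.
G =
  [2, 0, 2/3]
  [0, 2/3, 0]
  [2/3, 0, 2/5],
b = (112/15, -6/5, 104/35).
Solving gives a_0 = 99/35, a_1 = -9/5, a_2 = 19/7, so
  g(x) = 19*x^2/7 - 9*x/5 + 99/35.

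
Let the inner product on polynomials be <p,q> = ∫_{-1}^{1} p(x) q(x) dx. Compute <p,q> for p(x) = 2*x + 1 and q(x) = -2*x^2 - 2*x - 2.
<p,q> = -8

Expand the product: p(x)·q(x) = -4*x^3 - 6*x^2 - 6*x - 2.
∫_{-1}^{1} of each monomial x^k gives [2/(k+1) if k even, 0 if k odd]. Integrating term-by-term (or equivalently evaluating the antiderivative F(x) = -x^4 - 2*x^3 - 3*x^2 - 2*x at the endpoints):
  F(1) − F(−1) = -8 − (0) = -8.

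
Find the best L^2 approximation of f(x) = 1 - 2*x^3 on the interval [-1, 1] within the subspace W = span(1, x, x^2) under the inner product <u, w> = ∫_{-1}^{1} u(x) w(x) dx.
g(x) = 1 - 6*x/5

The best approximation g ∈ W is the orthogonal projection of f onto W. Writing g = a_0 + a_1 x + a_2 x^2, the coefficients solve the normal equations G · a = b where
  G_{ij} = <φ_i, φ_j> and b_i = <f, φ_i>, with φ_0 = 1, φ_1 = x, φ_2 = x^2.
G =
  [2, 0, 2/3]
  [0, 2/3, 0]
  [2/3, 0, 2/5],
b = (2, -4/5, 2/3).
Solving gives a_0 = 1, a_1 = -6/5, a_2 = 0, so
  g(x) = 1 - 6*x/5.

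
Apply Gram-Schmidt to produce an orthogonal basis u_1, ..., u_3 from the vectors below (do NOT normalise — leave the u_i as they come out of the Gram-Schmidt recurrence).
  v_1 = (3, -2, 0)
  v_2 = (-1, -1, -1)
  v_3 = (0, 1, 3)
Orthogonal basis:
  u_1 = (3, -2, 0)
  u_2 = (-10/13, -15/13, -1)
  u_3 = (-12/19, -18/19, 30/19)

Apply the Gram-Schmidt recurrence
  u_1 = v_1
  u_i = v_i − Σ_{j<i} ((v_i · u_j) / (u_j · u_j)) · u_j.

Step by step this gives:
  u_1 = (3, -2, 0)
  u_2 = (-10/13, -15/13, -1)
  u_3 = (-12/19, -18/19, 30/19)

Orthogonality check:
  u_2 · u_1 = 0 (should be 0)
  u_3 · u_1 = 0 (should be 0)
  u_3 · u_2 = 0 (should be 0)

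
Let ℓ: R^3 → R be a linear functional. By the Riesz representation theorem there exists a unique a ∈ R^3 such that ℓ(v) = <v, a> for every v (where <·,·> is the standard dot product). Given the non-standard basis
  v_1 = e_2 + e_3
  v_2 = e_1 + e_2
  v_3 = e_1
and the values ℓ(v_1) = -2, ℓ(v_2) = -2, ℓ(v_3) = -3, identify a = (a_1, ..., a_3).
a = (-3, 1, -3)

Write a = (a_1, ..., a_3) in the standard basis. For each basis vector v_i, ℓ(v_i) = <v_i, a> is a linear equation in the a_j's. Collect the n equations into a matrix system V a = ℓ, where row i of V is v_i (expressed in the standard basis). Since V is invertible (lower-triangular with 1s on the diagonal, up to permutation), solve by back-substitution:
  V =
[[0, 1, 1],
 [1, 1, 0],
 [1, 0, 0]]
  V a = (-2, -2, -3)
Solving gives a = (-3, 1, -3).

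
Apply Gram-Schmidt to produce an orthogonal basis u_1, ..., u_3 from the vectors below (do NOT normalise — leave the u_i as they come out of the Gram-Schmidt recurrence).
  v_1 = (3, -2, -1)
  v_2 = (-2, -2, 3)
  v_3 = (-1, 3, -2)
Orthogonal basis:
  u_1 = (3, -2, -1)
  u_2 = (-13/14, -19/7, 37/14)
  u_3 = (-56/213, -49/213, -70/213)

Apply the Gram-Schmidt recurrence
  u_1 = v_1
  u_i = v_i − Σ_{j<i} ((v_i · u_j) / (u_j · u_j)) · u_j.

Step by step this gives:
  u_1 = (3, -2, -1)
  u_2 = (-13/14, -19/7, 37/14)
  u_3 = (-56/213, -49/213, -70/213)

Orthogonality check:
  u_2 · u_1 = 0 (should be 0)
  u_3 · u_1 = 0 (should be 0)
  u_3 · u_2 = 0 (should be 0)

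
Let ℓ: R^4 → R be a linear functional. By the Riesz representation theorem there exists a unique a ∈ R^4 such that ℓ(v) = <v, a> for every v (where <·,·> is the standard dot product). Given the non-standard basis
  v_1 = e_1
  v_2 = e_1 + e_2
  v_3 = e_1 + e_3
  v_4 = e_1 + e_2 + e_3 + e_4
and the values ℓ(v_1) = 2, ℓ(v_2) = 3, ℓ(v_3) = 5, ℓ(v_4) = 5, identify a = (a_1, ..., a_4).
a = (2, 1, 3, -1)

Write a = (a_1, ..., a_4) in the standard basis. For each basis vector v_i, ℓ(v_i) = <v_i, a> is a linear equation in the a_j's. Collect the n equations into a matrix system V a = ℓ, where row i of V is v_i (expressed in the standard basis). Since V is invertible (lower-triangular with 1s on the diagonal, up to permutation), solve by back-substitution:
  V =
[[1, 0, 0, 0],
 [1, 1, 0, 0],
 [1, 0, 1, 0],
 [1, 1, 1, 1]]
  V a = (2, 3, 5, 5)
Solving gives a = (2, 1, 3, -1).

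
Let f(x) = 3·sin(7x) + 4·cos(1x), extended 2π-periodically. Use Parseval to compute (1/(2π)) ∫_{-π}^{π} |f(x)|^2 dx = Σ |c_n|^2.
Σ |c_n|^2 = 25/2

Expand |f|^2 and use orthogonality of {sin(nx), cos(mx)} on [-π, π]:
  ∫_{-π}^{π} sin(nx)^2 dx = π, ∫ cos(mx)^2 dx = π, and cross terms integrate to 0.
So ∫_{-π}^{π} f(x)^2 dx = 3^2 · π + 4^2 · π = (9 + 16)π.
Divide by 2π: (9 + 16)/2 = 25/2.
By Parseval, this equals Σ |c_n|^2.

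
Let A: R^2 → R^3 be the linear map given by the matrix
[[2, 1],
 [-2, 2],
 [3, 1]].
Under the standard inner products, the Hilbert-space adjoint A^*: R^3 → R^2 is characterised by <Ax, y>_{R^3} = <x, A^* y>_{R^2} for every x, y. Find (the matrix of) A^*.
A^* = A^T =
[[2, -2, 3],
 [1, 2, 1]]

For real matrices with standard dot products, the defining identity <Ax, y> = <x, A^* y> gives (Ax)^T y = x^T (A^*) y, i.e. x^T A^T y = x^T (A^*) y. Since this holds for all x, y, we must have A^* = A^T. Therefore
A^* =
[[2, -2, 3],
 [1, 2, 1]].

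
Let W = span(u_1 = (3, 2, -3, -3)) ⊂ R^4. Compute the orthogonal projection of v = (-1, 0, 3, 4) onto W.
proj_W(v) = (-72/31, -48/31, 72/31, 72/31)

Set up U = [u_1 | ... | u_1] ∈ R^(4×1). The projector onto W = col(U) is P = U (U^T U)^(-1) U^T.
Compute U^T U =
  [31],
and U^T v = (-24).
Solve U^T U · c = U^T v for the coefficients: c = (-24/31). The projection is proj_W(v) = U c.
Check: (v - proj_W(v)) · u_1 = 0  (should be 0).
Result: proj_W(v) = (-72/31, -48/31, 72/31, 72/31).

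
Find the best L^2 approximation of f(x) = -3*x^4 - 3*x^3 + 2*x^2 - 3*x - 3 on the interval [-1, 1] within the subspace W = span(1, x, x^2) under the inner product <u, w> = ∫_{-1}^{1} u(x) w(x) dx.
g(x) = -4*x^2/7 - 24*x/5 - 96/35

The best approximation g ∈ W is the orthogonal projection of f onto W. Writing g = a_0 + a_1 x + a_2 x^2, the coefficients solve the normal equations G · a = b where
  G_{ij} = <φ_i, φ_j> and b_i = <f, φ_i>, with φ_0 = 1, φ_1 = x, φ_2 = x^2.
G =
  [2, 0, 2/3]
  [0, 2/3, 0]
  [2/3, 0, 2/5],
b = (-88/15, -16/5, -72/35).
Solving gives a_0 = -96/35, a_1 = -24/5, a_2 = -4/7, so
  g(x) = -4*x^2/7 - 24*x/5 - 96/35.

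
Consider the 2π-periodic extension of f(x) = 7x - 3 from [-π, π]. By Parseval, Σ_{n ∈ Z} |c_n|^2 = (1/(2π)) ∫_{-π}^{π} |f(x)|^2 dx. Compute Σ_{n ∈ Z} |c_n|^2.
Σ |c_n|^2 = 49π^2/3 + 9

Expand and integrate term by term over [-π, π]:
  ∫ (7x)^2 dx = 49·(2π^3/3); ∫ 2·7·(-3)·x dx = 0 (odd integrand); ∫ (-3)^2 dx = 9·2π.
So (1/(2π)) ∫_{-π}^{π} (7x - 3)^2 dx = 49π^2/3 + 9 = 49π^2/3 + 9.
Parseval ⇒ Σ |c_n|^2 = 49π^2/3 + 9.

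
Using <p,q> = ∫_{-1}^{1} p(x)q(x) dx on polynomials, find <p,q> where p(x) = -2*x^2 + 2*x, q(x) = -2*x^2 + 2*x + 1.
<p,q> = 44/15

Expand the product: p(x)·q(x) = 4*x^4 - 8*x^3 + 2*x^2 + 2*x.
∫_{-1}^{1} of each monomial x^k gives [2/(k+1) if k even, 0 if k odd]. Integrating term-by-term (or equivalently evaluating the antiderivative F(x) = 4*x^5/5 - 2*x^4 + 2*x^3/3 + x^2 at the endpoints):
  F(1) − F(−1) = 7/15 − (-37/15) = 44/15.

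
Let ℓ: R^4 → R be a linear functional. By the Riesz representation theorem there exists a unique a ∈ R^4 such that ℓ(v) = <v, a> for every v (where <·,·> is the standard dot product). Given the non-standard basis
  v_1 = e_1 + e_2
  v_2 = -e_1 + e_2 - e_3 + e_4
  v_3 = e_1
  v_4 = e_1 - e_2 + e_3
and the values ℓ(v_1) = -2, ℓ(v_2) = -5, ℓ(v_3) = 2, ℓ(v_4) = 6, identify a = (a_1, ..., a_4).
a = (2, -4, 0, 1)

Write a = (a_1, ..., a_4) in the standard basis. For each basis vector v_i, ℓ(v_i) = <v_i, a> is a linear equation in the a_j's. Collect the n equations into a matrix system V a = ℓ, where row i of V is v_i (expressed in the standard basis). Since V is invertible (lower-triangular with 1s on the diagonal, up to permutation), solve by back-substitution:
  V =
[[1, 1, 0, 0],
 [-1, 1, -1, 1],
 [1, 0, 0, 0],
 [1, -1, 1, 0]]
  V a = (-2, -5, 2, 6)
Solving gives a = (2, -4, 0, 1).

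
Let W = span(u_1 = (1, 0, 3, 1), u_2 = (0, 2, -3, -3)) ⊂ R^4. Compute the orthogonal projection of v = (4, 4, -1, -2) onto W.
proj_W(v) = (13/7, 25/7, 3/14, -7/2)

Set up U = [u_1 | ... | u_2] ∈ R^(4×2). The projector onto W = col(U) is P = U (U^T U)^(-1) U^T.
Compute U^T U =
  [11, -12]
  [-12, 22],
and U^T v = (-1, 17).
Solve U^T U · c = U^T v for the coefficients: c = (13/7, 25/14). The projection is proj_W(v) = U c.
Check: (v - proj_W(v)) · u_1 = 0  (should be 0).
Check: (v - proj_W(v)) · u_2 = 0  (should be 0).
Result: proj_W(v) = (13/7, 25/7, 3/14, -7/2).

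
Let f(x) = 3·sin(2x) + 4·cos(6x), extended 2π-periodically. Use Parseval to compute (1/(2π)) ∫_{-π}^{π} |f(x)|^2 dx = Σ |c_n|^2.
Σ |c_n|^2 = 25/2

Expand |f|^2 and use orthogonality of {sin(nx), cos(mx)} on [-π, π]:
  ∫_{-π}^{π} sin(nx)^2 dx = π, ∫ cos(mx)^2 dx = π, and cross terms integrate to 0.
So ∫_{-π}^{π} f(x)^2 dx = 3^2 · π + 4^2 · π = (9 + 16)π.
Divide by 2π: (9 + 16)/2 = 25/2.
By Parseval, this equals Σ |c_n|^2.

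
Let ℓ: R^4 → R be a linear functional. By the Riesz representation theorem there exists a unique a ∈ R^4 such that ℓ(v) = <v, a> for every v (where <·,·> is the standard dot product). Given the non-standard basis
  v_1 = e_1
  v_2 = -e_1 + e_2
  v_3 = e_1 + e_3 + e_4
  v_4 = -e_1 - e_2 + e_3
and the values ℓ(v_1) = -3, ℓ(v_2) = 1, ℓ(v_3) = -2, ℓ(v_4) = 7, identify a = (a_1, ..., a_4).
a = (-3, -2, 2, -1)

Write a = (a_1, ..., a_4) in the standard basis. For each basis vector v_i, ℓ(v_i) = <v_i, a> is a linear equation in the a_j's. Collect the n equations into a matrix system V a = ℓ, where row i of V is v_i (expressed in the standard basis). Since V is invertible (lower-triangular with 1s on the diagonal, up to permutation), solve by back-substitution:
  V =
[[1, 0, 0, 0],
 [-1, 1, 0, 0],
 [1, 0, 1, 1],
 [-1, -1, 1, 0]]
  V a = (-3, 1, -2, 7)
Solving gives a = (-3, -2, 2, -1).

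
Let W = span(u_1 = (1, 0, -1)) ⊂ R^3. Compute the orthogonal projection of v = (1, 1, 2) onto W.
proj_W(v) = (-1/2, 0, 1/2)

Set up U = [u_1 | ... | u_1] ∈ R^(3×1). The projector onto W = col(U) is P = U (U^T U)^(-1) U^T.
Compute U^T U =
  [2],
and U^T v = (-1).
Solve U^T U · c = U^T v for the coefficients: c = (-1/2). The projection is proj_W(v) = U c.
Check: (v - proj_W(v)) · u_1 = 0  (should be 0).
Result: proj_W(v) = (-1/2, 0, 1/2).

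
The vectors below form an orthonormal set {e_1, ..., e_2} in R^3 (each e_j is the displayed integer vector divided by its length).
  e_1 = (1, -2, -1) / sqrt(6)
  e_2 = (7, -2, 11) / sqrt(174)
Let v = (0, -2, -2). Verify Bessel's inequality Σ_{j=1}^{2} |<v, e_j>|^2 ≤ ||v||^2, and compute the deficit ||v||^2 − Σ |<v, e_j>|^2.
Σ |<v, e_j>|^2 = 228/29; ||v||^2 = 8; deficit = 4/29

Write each e_j = u_j / sqrt(<u_j, u_j>) where u_j is the displayed integer vector. Then <v, e_j> = <v, u_j> / sqrt(<u_j, u_j>), so |<v, e_j>|^2 = <v, u_j>^2 / <u_j, u_j>.
Coefficients: <v, e_1> = 6/sqrt(6), <v, e_2> = -18/sqrt(174).
Square and sum: Σ |<v, e_j>|^2 = 228/29.
Compute ||v||^2 = v·v = 8.
Deficit = 8 − 228/29 = 4/29 ≥ 0, confirming Bessel's inequality. (The deficit equals ||v − Σ <v,e_j> e_j||^2, the squared distance from v to span{e_j}.)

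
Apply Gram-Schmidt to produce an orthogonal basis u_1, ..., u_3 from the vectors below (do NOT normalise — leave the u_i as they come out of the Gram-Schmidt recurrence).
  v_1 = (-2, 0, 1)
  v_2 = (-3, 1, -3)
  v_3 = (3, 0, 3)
Orthogonal basis:
  u_1 = (-2, 0, 1)
  u_2 = (-9/5, 1, -18/5)
  u_3 = (9/86, 81/86, 9/43)

Apply the Gram-Schmidt recurrence
  u_1 = v_1
  u_i = v_i − Σ_{j<i} ((v_i · u_j) / (u_j · u_j)) · u_j.

Step by step this gives:
  u_1 = (-2, 0, 1)
  u_2 = (-9/5, 1, -18/5)
  u_3 = (9/86, 81/86, 9/43)

Orthogonality check:
  u_2 · u_1 = 0 (should be 0)
  u_3 · u_1 = 0 (should be 0)
  u_3 · u_2 = 0 (should be 0)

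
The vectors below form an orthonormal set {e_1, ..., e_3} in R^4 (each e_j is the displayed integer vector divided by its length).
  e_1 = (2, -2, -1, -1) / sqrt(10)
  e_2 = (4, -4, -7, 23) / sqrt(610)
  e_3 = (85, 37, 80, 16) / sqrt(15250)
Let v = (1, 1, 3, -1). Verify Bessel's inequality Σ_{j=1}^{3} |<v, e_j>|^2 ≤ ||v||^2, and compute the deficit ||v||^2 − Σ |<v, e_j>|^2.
Σ |<v, e_j>|^2 = 1428/125; ||v||^2 = 12; deficit = 72/125

Write each e_j = u_j / sqrt(<u_j, u_j>) where u_j is the displayed integer vector. Then <v, e_j> = <v, u_j> / sqrt(<u_j, u_j>), so |<v, e_j>|^2 = <v, u_j>^2 / <u_j, u_j>.
Coefficients: <v, e_1> = -2/sqrt(10), <v, e_2> = -44/sqrt(610), <v, e_3> = 346/sqrt(15250).
Square and sum: Σ |<v, e_j>|^2 = 1428/125.
Compute ||v||^2 = v·v = 12.
Deficit = 12 − 1428/125 = 72/125 ≥ 0, confirming Bessel's inequality. (The deficit equals ||v − Σ <v,e_j> e_j||^2, the squared distance from v to span{e_j}.)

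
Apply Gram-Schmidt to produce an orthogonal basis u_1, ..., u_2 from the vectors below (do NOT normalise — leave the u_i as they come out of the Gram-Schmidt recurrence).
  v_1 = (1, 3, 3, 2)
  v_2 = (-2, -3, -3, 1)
Orthogonal basis:
  u_1 = (1, 3, 3, 2)
  u_2 = (-28/23, -15/23, -15/23, 59/23)

Apply the Gram-Schmidt recurrence
  u_1 = v_1
  u_i = v_i − Σ_{j<i} ((v_i · u_j) / (u_j · u_j)) · u_j.

Step by step this gives:
  u_1 = (1, 3, 3, 2)
  u_2 = (-28/23, -15/23, -15/23, 59/23)

Orthogonality check:
  u_2 · u_1 = 0 (should be 0)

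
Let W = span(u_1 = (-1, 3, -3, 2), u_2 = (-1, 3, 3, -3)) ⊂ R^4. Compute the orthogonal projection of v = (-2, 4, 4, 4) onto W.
proj_W(v) = (-722/619, 2166/619, 66/619, -416/619)

Set up U = [u_1 | ... | u_2] ∈ R^(4×2). The projector onto W = col(U) is P = U (U^T U)^(-1) U^T.
Compute U^T U =
  [23, -5]
  [-5, 28],
and U^T v = (10, 14).
Solve U^T U · c = U^T v for the coefficients: c = (350/619, 372/619). The projection is proj_W(v) = U c.
Check: (v - proj_W(v)) · u_1 = 0  (should be 0).
Check: (v - proj_W(v)) · u_2 = 0  (should be 0).
Result: proj_W(v) = (-722/619, 2166/619, 66/619, -416/619).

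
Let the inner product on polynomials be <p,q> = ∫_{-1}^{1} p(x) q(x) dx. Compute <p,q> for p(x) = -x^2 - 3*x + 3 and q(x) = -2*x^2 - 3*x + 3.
<p,q> = 94/5

Expand the product: p(x)·q(x) = 2*x^4 + 9*x^3 - 18*x + 9.
∫_{-1}^{1} of each monomial x^k gives [2/(k+1) if k even, 0 if k odd]. Integrating term-by-term (or equivalently evaluating the antiderivative F(x) = 2*x^5/5 + 9*x^4/4 - 9*x^2 + 9*x at the endpoints):
  F(1) − F(−1) = 53/20 − (-323/20) = 94/5.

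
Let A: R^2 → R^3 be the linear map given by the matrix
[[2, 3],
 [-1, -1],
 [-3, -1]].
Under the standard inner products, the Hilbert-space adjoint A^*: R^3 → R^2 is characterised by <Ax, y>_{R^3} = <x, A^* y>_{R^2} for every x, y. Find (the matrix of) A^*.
A^* = A^T =
[[2, -1, -3],
 [3, -1, -1]]

For real matrices with standard dot products, the defining identity <Ax, y> = <x, A^* y> gives (Ax)^T y = x^T (A^*) y, i.e. x^T A^T y = x^T (A^*) y. Since this holds for all x, y, we must have A^* = A^T. Therefore
A^* =
[[2, -1, -3],
 [3, -1, -1]].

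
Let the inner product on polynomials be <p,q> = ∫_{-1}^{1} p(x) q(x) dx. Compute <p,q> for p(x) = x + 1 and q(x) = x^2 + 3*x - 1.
<p,q> = 2/3

Expand the product: p(x)·q(x) = x^3 + 4*x^2 + 2*x - 1.
∫_{-1}^{1} of each monomial x^k gives [2/(k+1) if k even, 0 if k odd]. Integrating term-by-term (or equivalently evaluating the antiderivative F(x) = x^4/4 + 4*x^3/3 + x^2 - x at the endpoints):
  F(1) − F(−1) = 19/12 − (11/12) = 2/3.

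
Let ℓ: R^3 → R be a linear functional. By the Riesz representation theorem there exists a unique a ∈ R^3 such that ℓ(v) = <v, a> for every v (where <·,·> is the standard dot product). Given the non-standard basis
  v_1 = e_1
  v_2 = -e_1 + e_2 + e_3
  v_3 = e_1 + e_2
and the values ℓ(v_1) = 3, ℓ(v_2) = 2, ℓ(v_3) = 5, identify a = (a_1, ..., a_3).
a = (3, 2, 3)

Write a = (a_1, ..., a_3) in the standard basis. For each basis vector v_i, ℓ(v_i) = <v_i, a> is a linear equation in the a_j's. Collect the n equations into a matrix system V a = ℓ, where row i of V is v_i (expressed in the standard basis). Since V is invertible (lower-triangular with 1s on the diagonal, up to permutation), solve by back-substitution:
  V =
[[1, 0, 0],
 [-1, 1, 1],
 [1, 1, 0]]
  V a = (3, 2, 5)
Solving gives a = (3, 2, 3).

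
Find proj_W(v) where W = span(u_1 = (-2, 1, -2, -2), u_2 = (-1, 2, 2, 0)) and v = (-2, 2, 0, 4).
proj_W(v) = (-14/39, 46/39, 64/39, 4/13)

Set up U = [u_1 | ... | u_2] ∈ R^(4×2). The projector onto W = col(U) is P = U (U^T U)^(-1) U^T.
Compute U^T U =
  [13, 0]
  [0, 9],
and U^T v = (-2, 6).
Solve U^T U · c = U^T v for the coefficients: c = (-2/13, 2/3). The projection is proj_W(v) = U c.
Check: (v - proj_W(v)) · u_1 = 0  (should be 0).
Check: (v - proj_W(v)) · u_2 = 0  (should be 0).
Result: proj_W(v) = (-14/39, 46/39, 64/39, 4/13).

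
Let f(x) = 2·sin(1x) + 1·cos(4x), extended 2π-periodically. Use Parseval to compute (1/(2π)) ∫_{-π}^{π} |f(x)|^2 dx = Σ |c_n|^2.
Σ |c_n|^2 = 5/2

Expand |f|^2 and use orthogonality of {sin(nx), cos(mx)} on [-π, π]:
  ∫_{-π}^{π} sin(nx)^2 dx = π, ∫ cos(mx)^2 dx = π, and cross terms integrate to 0.
So ∫_{-π}^{π} f(x)^2 dx = 2^2 · π + 1^2 · π = (4 + 1)π.
Divide by 2π: (4 + 1)/2 = 5/2.
By Parseval, this equals Σ |c_n|^2.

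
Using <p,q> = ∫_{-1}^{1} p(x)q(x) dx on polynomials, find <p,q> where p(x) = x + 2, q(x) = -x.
<p,q> = -2/3

Expand the product: p(x)·q(x) = -x^2 - 2*x.
∫_{-1}^{1} of each monomial x^k gives [2/(k+1) if k even, 0 if k odd]. Integrating term-by-term (or equivalently evaluating the antiderivative F(x) = -x^3/3 - x^2 at the endpoints):
  F(1) − F(−1) = -4/3 − (-2/3) = -2/3.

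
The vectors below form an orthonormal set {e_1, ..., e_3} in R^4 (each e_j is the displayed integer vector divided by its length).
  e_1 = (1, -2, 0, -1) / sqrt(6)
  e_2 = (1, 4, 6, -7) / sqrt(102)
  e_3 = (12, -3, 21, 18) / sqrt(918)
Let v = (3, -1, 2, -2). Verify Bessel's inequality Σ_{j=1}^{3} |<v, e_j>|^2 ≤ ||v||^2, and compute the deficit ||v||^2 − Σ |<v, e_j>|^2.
Σ |<v, e_j>|^2 = 33/2; ||v||^2 = 18; deficit = 3/2

Write each e_j = u_j / sqrt(<u_j, u_j>) where u_j is the displayed integer vector. Then <v, e_j> = <v, u_j> / sqrt(<u_j, u_j>), so |<v, e_j>|^2 = <v, u_j>^2 / <u_j, u_j>.
Coefficients: <v, e_1> = 7/sqrt(6), <v, e_2> = 25/sqrt(102), <v, e_3> = 45/sqrt(918).
Square and sum: Σ |<v, e_j>|^2 = 33/2.
Compute ||v||^2 = v·v = 18.
Deficit = 18 − 33/2 = 3/2 ≥ 0, confirming Bessel's inequality. (The deficit equals ||v − Σ <v,e_j> e_j||^2, the squared distance from v to span{e_j}.)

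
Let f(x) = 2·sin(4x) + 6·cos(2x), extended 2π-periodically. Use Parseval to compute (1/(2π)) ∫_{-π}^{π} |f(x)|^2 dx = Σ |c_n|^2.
Σ |c_n|^2 = 20

Expand |f|^2 and use orthogonality of {sin(nx), cos(mx)} on [-π, π]:
  ∫_{-π}^{π} sin(nx)^2 dx = π, ∫ cos(mx)^2 dx = π, and cross terms integrate to 0.
So ∫_{-π}^{π} f(x)^2 dx = 2^2 · π + 6^2 · π = (4 + 36)π.
Divide by 2π: (4 + 36)/2 = 20.
By Parseval, this equals Σ |c_n|^2.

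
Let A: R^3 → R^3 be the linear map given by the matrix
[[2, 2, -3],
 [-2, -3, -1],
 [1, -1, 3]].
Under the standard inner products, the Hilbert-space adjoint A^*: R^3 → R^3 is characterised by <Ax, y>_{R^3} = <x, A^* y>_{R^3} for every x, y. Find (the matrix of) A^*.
A^* = A^T =
[[2, -2, 1],
 [2, -3, -1],
 [-3, -1, 3]]

For real matrices with standard dot products, the defining identity <Ax, y> = <x, A^* y> gives (Ax)^T y = x^T (A^*) y, i.e. x^T A^T y = x^T (A^*) y. Since this holds for all x, y, we must have A^* = A^T. Therefore
A^* =
[[2, -2, 1],
 [2, -3, -1],
 [-3, -1, 3]].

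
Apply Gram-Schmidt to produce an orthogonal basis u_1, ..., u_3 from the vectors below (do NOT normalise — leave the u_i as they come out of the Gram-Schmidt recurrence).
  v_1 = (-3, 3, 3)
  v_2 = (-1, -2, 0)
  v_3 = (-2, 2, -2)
Orthogonal basis:
  u_1 = (-3, 3, 3)
  u_2 = (-4/3, -5/3, 1/3)
  u_3 = (-12/7, 6/7, -18/7)

Apply the Gram-Schmidt recurrence
  u_1 = v_1
  u_i = v_i − Σ_{j<i} ((v_i · u_j) / (u_j · u_j)) · u_j.

Step by step this gives:
  u_1 = (-3, 3, 3)
  u_2 = (-4/3, -5/3, 1/3)
  u_3 = (-12/7, 6/7, -18/7)

Orthogonality check:
  u_2 · u_1 = 0 (should be 0)
  u_3 · u_1 = 0 (should be 0)
  u_3 · u_2 = 0 (should be 0)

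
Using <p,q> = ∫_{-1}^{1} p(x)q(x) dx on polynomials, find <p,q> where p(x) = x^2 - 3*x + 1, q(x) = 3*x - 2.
<p,q> = -34/3

Expand the product: p(x)·q(x) = 3*x^3 - 11*x^2 + 9*x - 2.
∫_{-1}^{1} of each monomial x^k gives [2/(k+1) if k even, 0 if k odd]. Integrating term-by-term (or equivalently evaluating the antiderivative F(x) = 3*x^4/4 - 11*x^3/3 + 9*x^2/2 - 2*x at the endpoints):
  F(1) − F(−1) = -5/12 − (131/12) = -34/3.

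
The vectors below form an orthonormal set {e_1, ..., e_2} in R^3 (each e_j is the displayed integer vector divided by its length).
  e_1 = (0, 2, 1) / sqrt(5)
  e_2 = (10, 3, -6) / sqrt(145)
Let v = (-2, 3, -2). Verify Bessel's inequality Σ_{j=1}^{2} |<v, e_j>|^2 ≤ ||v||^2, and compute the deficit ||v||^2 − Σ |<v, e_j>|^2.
Σ |<v, e_j>|^2 = 93/29; ||v||^2 = 17; deficit = 400/29

Write each e_j = u_j / sqrt(<u_j, u_j>) where u_j is the displayed integer vector. Then <v, e_j> = <v, u_j> / sqrt(<u_j, u_j>), so |<v, e_j>|^2 = <v, u_j>^2 / <u_j, u_j>.
Coefficients: <v, e_1> = 4/sqrt(5), <v, e_2> = 1/sqrt(145).
Square and sum: Σ |<v, e_j>|^2 = 93/29.
Compute ||v||^2 = v·v = 17.
Deficit = 17 − 93/29 = 400/29 ≥ 0, confirming Bessel's inequality. (The deficit equals ||v − Σ <v,e_j> e_j||^2, the squared distance from v to span{e_j}.)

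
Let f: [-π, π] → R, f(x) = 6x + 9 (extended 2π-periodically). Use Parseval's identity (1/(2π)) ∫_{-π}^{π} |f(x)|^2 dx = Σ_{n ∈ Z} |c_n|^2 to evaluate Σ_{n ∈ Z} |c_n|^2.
Σ |c_n|^2 = 12π^2 + 81

Expand and integrate term by term over [-π, π]:
  ∫ (6x)^2 dx = 36·(2π^3/3); ∫ 2·6·(9)·x dx = 0 (odd integrand); ∫ 9^2 dx = 81·2π.
So (1/(2π)) ∫_{-π}^{π} (6x + 9)^2 dx = 36π^2/3 + 81 = 12π^2 + 81.
Parseval ⇒ Σ |c_n|^2 = 12π^2 + 81.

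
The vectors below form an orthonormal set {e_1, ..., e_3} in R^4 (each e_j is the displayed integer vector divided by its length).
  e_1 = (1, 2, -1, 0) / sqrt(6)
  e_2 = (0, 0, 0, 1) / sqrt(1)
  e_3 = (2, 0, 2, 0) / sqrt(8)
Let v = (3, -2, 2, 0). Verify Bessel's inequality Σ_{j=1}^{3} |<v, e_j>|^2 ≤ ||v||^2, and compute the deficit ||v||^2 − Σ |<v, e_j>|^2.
Σ |<v, e_j>|^2 = 14; ||v||^2 = 17; deficit = 3

Write each e_j = u_j / sqrt(<u_j, u_j>) where u_j is the displayed integer vector. Then <v, e_j> = <v, u_j> / sqrt(<u_j, u_j>), so |<v, e_j>|^2 = <v, u_j>^2 / <u_j, u_j>.
Coefficients: <v, e_1> = -3/sqrt(6), <v, e_2> = 0/sqrt(1), <v, e_3> = 10/sqrt(8).
Square and sum: Σ |<v, e_j>|^2 = 14.
Compute ||v||^2 = v·v = 17.
Deficit = 17 − 14 = 3 ≥ 0, confirming Bessel's inequality. (The deficit equals ||v − Σ <v,e_j> e_j||^2, the squared distance from v to span{e_j}.)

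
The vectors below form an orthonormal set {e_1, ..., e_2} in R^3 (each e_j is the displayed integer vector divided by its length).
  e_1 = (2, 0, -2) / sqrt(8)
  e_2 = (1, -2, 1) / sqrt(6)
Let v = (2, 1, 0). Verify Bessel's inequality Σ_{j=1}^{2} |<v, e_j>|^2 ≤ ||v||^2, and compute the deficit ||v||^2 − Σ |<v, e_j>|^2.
Σ |<v, e_j>|^2 = 2; ||v||^2 = 5; deficit = 3

Write each e_j = u_j / sqrt(<u_j, u_j>) where u_j is the displayed integer vector. Then <v, e_j> = <v, u_j> / sqrt(<u_j, u_j>), so |<v, e_j>|^2 = <v, u_j>^2 / <u_j, u_j>.
Coefficients: <v, e_1> = 4/sqrt(8), <v, e_2> = 0/sqrt(6).
Square and sum: Σ |<v, e_j>|^2 = 2.
Compute ||v||^2 = v·v = 5.
Deficit = 5 − 2 = 3 ≥ 0, confirming Bessel's inequality. (The deficit equals ||v − Σ <v,e_j> e_j||^2, the squared distance from v to span{e_j}.)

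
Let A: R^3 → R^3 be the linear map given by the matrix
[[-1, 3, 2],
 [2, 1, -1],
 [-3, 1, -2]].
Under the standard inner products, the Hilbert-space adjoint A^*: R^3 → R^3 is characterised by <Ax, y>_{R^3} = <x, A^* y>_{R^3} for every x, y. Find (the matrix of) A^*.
A^* = A^T =
[[-1, 2, -3],
 [3, 1, 1],
 [2, -1, -2]]

For real matrices with standard dot products, the defining identity <Ax, y> = <x, A^* y> gives (Ax)^T y = x^T (A^*) y, i.e. x^T A^T y = x^T (A^*) y. Since this holds for all x, y, we must have A^* = A^T. Therefore
A^* =
[[-1, 2, -3],
 [3, 1, 1],
 [2, -1, -2]].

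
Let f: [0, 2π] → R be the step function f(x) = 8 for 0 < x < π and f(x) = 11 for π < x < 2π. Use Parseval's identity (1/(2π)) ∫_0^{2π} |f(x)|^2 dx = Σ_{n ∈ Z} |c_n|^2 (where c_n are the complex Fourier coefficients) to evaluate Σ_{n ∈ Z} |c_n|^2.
Σ |c_n|^2 = 185/2

Parseval equates the L^2 energy of f (normalised by 1/(2π)) with the ℓ^2 sum of its Fourier coefficients: (1/(2π)) ∫_0^{2π} |f|^2 = Σ |c_n|^2.
Compute the left side: (1/(2π)) [∫_0^π 8^2 dx + ∫_π^{2π} 11^2 dx] = (1/(2π)) · (64π + 121π) = (64 + 121)/2 = 185/2.
So Σ_{n ∈ Z} |c_n|^2 = 185/2.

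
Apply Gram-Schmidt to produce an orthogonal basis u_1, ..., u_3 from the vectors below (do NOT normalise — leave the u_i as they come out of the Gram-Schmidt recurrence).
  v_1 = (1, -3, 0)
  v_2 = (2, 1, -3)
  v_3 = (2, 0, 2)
Orthogonal basis:
  u_1 = (1, -3, 0)
  u_2 = (21/10, 7/10, -3)
  u_3 = (288/139, 96/139, 224/139)

Apply the Gram-Schmidt recurrence
  u_1 = v_1
  u_i = v_i − Σ_{j<i} ((v_i · u_j) / (u_j · u_j)) · u_j.

Step by step this gives:
  u_1 = (1, -3, 0)
  u_2 = (21/10, 7/10, -3)
  u_3 = (288/139, 96/139, 224/139)

Orthogonality check:
  u_2 · u_1 = 0 (should be 0)
  u_3 · u_1 = 0 (should be 0)
  u_3 · u_2 = 0 (should be 0)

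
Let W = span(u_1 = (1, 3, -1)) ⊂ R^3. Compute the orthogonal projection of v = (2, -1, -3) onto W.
proj_W(v) = (2/11, 6/11, -2/11)

Set up U = [u_1 | ... | u_1] ∈ R^(3×1). The projector onto W = col(U) is P = U (U^T U)^(-1) U^T.
Compute U^T U =
  [11],
and U^T v = (2).
Solve U^T U · c = U^T v for the coefficients: c = (2/11). The projection is proj_W(v) = U c.
Check: (v - proj_W(v)) · u_1 = 0  (should be 0).
Result: proj_W(v) = (2/11, 6/11, -2/11).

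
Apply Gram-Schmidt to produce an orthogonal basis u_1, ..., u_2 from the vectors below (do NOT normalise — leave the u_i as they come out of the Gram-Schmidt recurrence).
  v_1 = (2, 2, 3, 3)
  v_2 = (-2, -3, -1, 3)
Orthogonal basis:
  u_1 = (2, 2, 3, 3)
  u_2 = (-22/13, -35/13, -7/13, 45/13)

Apply the Gram-Schmidt recurrence
  u_1 = v_1
  u_i = v_i − Σ_{j<i} ((v_i · u_j) / (u_j · u_j)) · u_j.

Step by step this gives:
  u_1 = (2, 2, 3, 3)
  u_2 = (-22/13, -35/13, -7/13, 45/13)

Orthogonality check:
  u_2 · u_1 = 0 (should be 0)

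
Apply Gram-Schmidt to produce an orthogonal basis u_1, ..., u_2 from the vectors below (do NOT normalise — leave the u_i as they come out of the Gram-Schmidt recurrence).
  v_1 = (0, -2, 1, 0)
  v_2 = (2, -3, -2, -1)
Orthogonal basis:
  u_1 = (0, -2, 1, 0)
  u_2 = (2, -7/5, -14/5, -1)

Apply the Gram-Schmidt recurrence
  u_1 = v_1
  u_i = v_i − Σ_{j<i} ((v_i · u_j) / (u_j · u_j)) · u_j.

Step by step this gives:
  u_1 = (0, -2, 1, 0)
  u_2 = (2, -7/5, -14/5, -1)

Orthogonality check:
  u_2 · u_1 = 0 (should be 0)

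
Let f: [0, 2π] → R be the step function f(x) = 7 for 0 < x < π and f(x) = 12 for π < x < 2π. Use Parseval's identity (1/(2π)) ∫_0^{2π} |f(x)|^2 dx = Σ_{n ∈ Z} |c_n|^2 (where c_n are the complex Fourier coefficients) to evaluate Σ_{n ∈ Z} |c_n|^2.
Σ |c_n|^2 = 193/2

Parseval equates the L^2 energy of f (normalised by 1/(2π)) with the ℓ^2 sum of its Fourier coefficients: (1/(2π)) ∫_0^{2π} |f|^2 = Σ |c_n|^2.
Compute the left side: (1/(2π)) [∫_0^π 7^2 dx + ∫_π^{2π} 12^2 dx] = (1/(2π)) · (49π + 144π) = (49 + 144)/2 = 193/2.
So Σ_{n ∈ Z} |c_n|^2 = 193/2.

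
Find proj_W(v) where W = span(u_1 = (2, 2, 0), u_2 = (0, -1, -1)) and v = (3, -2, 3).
proj_W(v) = (1/3, 2/3, 1/3)

Set up U = [u_1 | ... | u_2] ∈ R^(3×2). The projector onto W = col(U) is P = U (U^T U)^(-1) U^T.
Compute U^T U =
  [8, -2]
  [-2, 2],
and U^T v = (2, -1).
Solve U^T U · c = U^T v for the coefficients: c = (1/6, -1/3). The projection is proj_W(v) = U c.
Check: (v - proj_W(v)) · u_1 = 0  (should be 0).
Check: (v - proj_W(v)) · u_2 = 0  (should be 0).
Result: proj_W(v) = (1/3, 2/3, 1/3).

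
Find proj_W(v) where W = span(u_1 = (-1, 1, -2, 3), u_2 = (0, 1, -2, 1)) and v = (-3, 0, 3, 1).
proj_W(v) = (-20/13, -35/26, 35/13, 45/26)

Set up U = [u_1 | ... | u_2] ∈ R^(4×2). The projector onto W = col(U) is P = U (U^T U)^(-1) U^T.
Compute U^T U =
  [15, 8]
  [8, 6],
and U^T v = (0, -5).
Solve U^T U · c = U^T v for the coefficients: c = (20/13, -75/26). The projection is proj_W(v) = U c.
Check: (v - proj_W(v)) · u_1 = 0  (should be 0).
Check: (v - proj_W(v)) · u_2 = 0  (should be 0).
Result: proj_W(v) = (-20/13, -35/26, 35/13, 45/26).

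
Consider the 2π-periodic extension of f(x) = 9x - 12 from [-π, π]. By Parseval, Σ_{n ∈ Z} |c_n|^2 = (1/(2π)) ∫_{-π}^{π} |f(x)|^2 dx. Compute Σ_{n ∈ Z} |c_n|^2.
Σ |c_n|^2 = 27π^2 + 144

Expand and integrate term by term over [-π, π]:
  ∫ (9x)^2 dx = 81·(2π^3/3); ∫ 2·9·(-12)·x dx = 0 (odd integrand); ∫ (-12)^2 dx = 144·2π.
So (1/(2π)) ∫_{-π}^{π} (9x - 12)^2 dx = 81π^2/3 + 144 = 27π^2 + 144.
Parseval ⇒ Σ |c_n|^2 = 27π^2 + 144.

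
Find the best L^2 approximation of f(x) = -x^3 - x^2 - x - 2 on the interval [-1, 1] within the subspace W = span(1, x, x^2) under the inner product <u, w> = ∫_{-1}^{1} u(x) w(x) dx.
g(x) = -x^2 - 8*x/5 - 2

The best approximation g ∈ W is the orthogonal projection of f onto W. Writing g = a_0 + a_1 x + a_2 x^2, the coefficients solve the normal equations G · a = b where
  G_{ij} = <φ_i, φ_j> and b_i = <f, φ_i>, with φ_0 = 1, φ_1 = x, φ_2 = x^2.
G =
  [2, 0, 2/3]
  [0, 2/3, 0]
  [2/3, 0, 2/5],
b = (-14/3, -16/15, -26/15).
Solving gives a_0 = -2, a_1 = -8/5, a_2 = -1, so
  g(x) = -x^2 - 8*x/5 - 2.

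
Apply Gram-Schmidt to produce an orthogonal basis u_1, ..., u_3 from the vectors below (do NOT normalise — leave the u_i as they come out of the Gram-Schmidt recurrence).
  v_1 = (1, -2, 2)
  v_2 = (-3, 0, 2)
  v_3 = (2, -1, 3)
Orthogonal basis:
  u_1 = (1, -2, 2)
  u_2 = (-28/9, 2/9, 16/9)
  u_3 = (18/29, 36/29, 27/29)

Apply the Gram-Schmidt recurrence
  u_1 = v_1
  u_i = v_i − Σ_{j<i} ((v_i · u_j) / (u_j · u_j)) · u_j.

Step by step this gives:
  u_1 = (1, -2, 2)
  u_2 = (-28/9, 2/9, 16/9)
  u_3 = (18/29, 36/29, 27/29)

Orthogonality check:
  u_2 · u_1 = 0 (should be 0)
  u_3 · u_1 = 0 (should be 0)
  u_3 · u_2 = 0 (should be 0)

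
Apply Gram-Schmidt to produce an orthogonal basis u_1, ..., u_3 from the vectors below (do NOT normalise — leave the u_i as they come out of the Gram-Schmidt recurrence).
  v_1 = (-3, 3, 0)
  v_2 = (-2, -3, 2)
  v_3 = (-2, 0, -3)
Orthogonal basis:
  u_1 = (-3, 3, 0)
  u_2 = (-5/2, -5/2, 2)
  u_3 = (-38/33, -38/33, -95/33)

Apply the Gram-Schmidt recurrence
  u_1 = v_1
  u_i = v_i − Σ_{j<i} ((v_i · u_j) / (u_j · u_j)) · u_j.

Step by step this gives:
  u_1 = (-3, 3, 0)
  u_2 = (-5/2, -5/2, 2)
  u_3 = (-38/33, -38/33, -95/33)

Orthogonality check:
  u_2 · u_1 = 0 (should be 0)
  u_3 · u_1 = 0 (should be 0)
  u_3 · u_2 = 0 (should be 0)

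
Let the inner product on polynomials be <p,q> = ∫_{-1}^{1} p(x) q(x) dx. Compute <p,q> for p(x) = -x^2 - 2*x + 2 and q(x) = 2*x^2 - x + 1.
<p,q> = 98/15

Expand the product: p(x)·q(x) = -2*x^4 - 3*x^3 + 5*x^2 - 4*x + 2.
∫_{-1}^{1} of each monomial x^k gives [2/(k+1) if k even, 0 if k odd]. Integrating term-by-term (or equivalently evaluating the antiderivative F(x) = -2*x^5/5 - 3*x^4/4 + 5*x^3/3 - 2*x^2 + 2*x at the endpoints):
  F(1) − F(−1) = 31/60 − (-361/60) = 98/15.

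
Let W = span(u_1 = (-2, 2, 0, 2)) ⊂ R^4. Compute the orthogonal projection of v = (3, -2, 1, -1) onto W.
proj_W(v) = (2, -2, 0, -2)

Set up U = [u_1 | ... | u_1] ∈ R^(4×1). The projector onto W = col(U) is P = U (U^T U)^(-1) U^T.
Compute U^T U =
  [12],
and U^T v = (-12).
Solve U^T U · c = U^T v for the coefficients: c = (-1). The projection is proj_W(v) = U c.
Check: (v - proj_W(v)) · u_1 = 0  (should be 0).
Result: proj_W(v) = (2, -2, 0, -2).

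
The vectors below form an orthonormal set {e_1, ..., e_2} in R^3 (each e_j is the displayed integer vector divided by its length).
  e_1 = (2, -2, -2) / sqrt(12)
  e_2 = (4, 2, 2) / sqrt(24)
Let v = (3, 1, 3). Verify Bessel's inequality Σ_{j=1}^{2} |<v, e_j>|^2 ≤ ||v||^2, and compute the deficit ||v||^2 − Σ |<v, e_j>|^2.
Σ |<v, e_j>|^2 = 17; ||v||^2 = 19; deficit = 2

Write each e_j = u_j / sqrt(<u_j, u_j>) where u_j is the displayed integer vector. Then <v, e_j> = <v, u_j> / sqrt(<u_j, u_j>), so |<v, e_j>|^2 = <v, u_j>^2 / <u_j, u_j>.
Coefficients: <v, e_1> = -2/sqrt(12), <v, e_2> = 20/sqrt(24).
Square and sum: Σ |<v, e_j>|^2 = 17.
Compute ||v||^2 = v·v = 19.
Deficit = 19 − 17 = 2 ≥ 0, confirming Bessel's inequality. (The deficit equals ||v − Σ <v,e_j> e_j||^2, the squared distance from v to span{e_j}.)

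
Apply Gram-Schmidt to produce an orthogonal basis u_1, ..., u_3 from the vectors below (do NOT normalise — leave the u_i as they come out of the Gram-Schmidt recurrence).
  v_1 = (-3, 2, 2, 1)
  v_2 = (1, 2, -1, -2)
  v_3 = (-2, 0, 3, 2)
Orthogonal basis:
  u_1 = (-3, 2, 2, 1)
  u_2 = (1/2, 7/3, -2/3, -11/6)
  u_3 = (13/19, 14/171, 167/171, -11/171)

Apply the Gram-Schmidt recurrence
  u_1 = v_1
  u_i = v_i − Σ_{j<i} ((v_i · u_j) / (u_j · u_j)) · u_j.

Step by step this gives:
  u_1 = (-3, 2, 2, 1)
  u_2 = (1/2, 7/3, -2/3, -11/6)
  u_3 = (13/19, 14/171, 167/171, -11/171)

Orthogonality check:
  u_2 · u_1 = 0 (should be 0)
  u_3 · u_1 = 0 (should be 0)
  u_3 · u_2 = 0 (should be 0)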